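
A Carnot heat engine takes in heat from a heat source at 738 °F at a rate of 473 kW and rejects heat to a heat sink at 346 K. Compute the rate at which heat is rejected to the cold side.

T_H = 738 °F → (738 − 32) × 5/9 = 392.22 °C = 665.37 K.
The Carnot efficiency is η = 1 − T_C/T_H = 1 − 346.00/665.37 = 0.4800.
For a reversible cycle Q_C/Q_H = T_C/T_H, so Q_C = 473 × 346.00/665.37 = 246 kW.

Q̇_C ≈ 246 kW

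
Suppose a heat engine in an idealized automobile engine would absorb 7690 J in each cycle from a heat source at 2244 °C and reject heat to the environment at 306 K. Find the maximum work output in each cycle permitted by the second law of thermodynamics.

W_max ≈ 6755 J

T_H = 2244 °C → 2244 + 273.15 = 2517.15 K.
No engine can exceed the Carnot limit: η_max = 1 − T_C/T_H = 1 − 306.00/2517.15 = 0.8784.
W_max = η_max · Q_H = 0.8784 × 7690 = 6755 J.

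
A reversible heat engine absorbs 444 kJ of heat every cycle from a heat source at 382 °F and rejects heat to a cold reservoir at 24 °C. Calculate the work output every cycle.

T_H = 382 °F → (382 − 32) × 5/9 = 194.44 °C = 467.59 K.
T_C = 24 °C → 24 + 273.15 = 297.15 K.
Carnot efficiency: η = 1 − T_C/T_H = 1 − 297.15/467.59 = 0.3645.
W = η·Q_H = 0.3645 × 444 = 162 kJ.

W ≈ 162 kJ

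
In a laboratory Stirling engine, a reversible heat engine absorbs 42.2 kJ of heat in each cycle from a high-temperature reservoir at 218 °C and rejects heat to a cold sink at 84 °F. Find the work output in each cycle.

T_H = 218 °C → 218 + 273.15 = 491.15 K.
T_C = 84 °F → (84 − 32) × 5/9 = 28.89 °C = 302.04 K.
η_rev = 1 − T_C/T_H = 1 − 302.04/491.15 = 0.3850.
W = η·Q_H = 0.3850 × 42.2 = 16.25 kJ.

W ≈ 16.25 kJ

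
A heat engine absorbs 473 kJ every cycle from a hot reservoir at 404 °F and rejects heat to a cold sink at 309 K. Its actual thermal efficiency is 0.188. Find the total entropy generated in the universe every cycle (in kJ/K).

T_H = 404 °F → (404 − 32) × 5/9 = 206.67 °C = 479.82 K.
W = η·Q_H = 0.188 × 473 = 88.92 kJ, so Q_C = Q_H − W = 384.1 kJ.
Entropy balance on the reservoirs: −Q_H/T_H = -0.9858 kJ/K, +Q_C/T_C = 1.243 kJ/K.
ΔS_univ = −Q_H/T_H + Q_C/T_C = 0.257 kJ/K (> 0, since η = 0.188 < η_Carnot = 0.356).

ΔS_univ ≈ 0.257 kJ/K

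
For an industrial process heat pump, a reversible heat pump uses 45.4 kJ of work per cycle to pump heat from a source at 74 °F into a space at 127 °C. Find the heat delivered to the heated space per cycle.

T_H = 127 °C → 127 + 273.15 = 400.15 K.
T_C = 74 °F → (74 − 32) × 5/9 = 23.33 °C = 296.48 K.
Reversible heating COP: COP_HP = T_H/(T_H − T_C) = 400.15/103.67 = 3.8600.
Q_H = COP_HP · W = 3.8600 × 45.4 = 175 kJ.

Q_H ≈ 175 kJ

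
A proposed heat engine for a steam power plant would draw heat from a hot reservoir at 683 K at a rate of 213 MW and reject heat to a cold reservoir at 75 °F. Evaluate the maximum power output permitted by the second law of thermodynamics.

Ẇ_max ≈ 120 MW

T_C = 75 °F → (75 − 32) × 5/9 = 23.89 °C = 297.04 K.
No engine can exceed the Carnot limit: η_max = 1 − T_C/T_H = 1 − 297.04/683.00 = 0.5651.
W_max = η_max · Q_H = 0.5651 × 213 = 120 MW.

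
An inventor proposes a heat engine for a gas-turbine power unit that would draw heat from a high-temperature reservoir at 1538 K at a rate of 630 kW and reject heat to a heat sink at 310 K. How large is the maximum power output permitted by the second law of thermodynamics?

Ẇ_max ≈ 503.0 kW

No engine can exceed the Carnot limit: η_max = 1 − T_C/T_H = 1 − 310.00/1538.00 = 0.7984.
W_max = η_max · Q_H = 0.7984 × 630 = 503.0 kW.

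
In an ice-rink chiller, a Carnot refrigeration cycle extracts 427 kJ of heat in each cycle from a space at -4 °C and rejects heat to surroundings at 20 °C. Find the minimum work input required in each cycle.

T_H = 20 °C → 20 + 273.15 = 293.15 K.
T_C = -4 °C → -4 + 273.15 = 269.15 K.
For a reversible refrigerator, COP_R = T_C/(T_H − T_C) = 269.15/24.00 = 11.2146.
W = Q_C/COP_R = 427/11.2146 = 38.1 kJ.

W_in ≈ 38.1 kJ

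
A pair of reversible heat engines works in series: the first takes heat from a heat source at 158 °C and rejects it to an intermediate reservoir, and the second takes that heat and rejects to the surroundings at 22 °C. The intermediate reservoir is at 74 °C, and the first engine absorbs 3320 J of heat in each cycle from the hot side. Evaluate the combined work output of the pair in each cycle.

W_total ≈ 1050 J

T_H = 158 °C → 158 + 273.15 = 431.15 K.
T_C = 22 °C → 22 + 273.15 = 295.15 K.
Two reversible stages in series are equivalent to a single Carnot engine between T_H and T_C, so η_total = 1 − T_C/T_H = 1 − 295.15/431.15 = 0.3154.
W_total = η_total · Q_H = 0.3154 × 3320 = 1050 J.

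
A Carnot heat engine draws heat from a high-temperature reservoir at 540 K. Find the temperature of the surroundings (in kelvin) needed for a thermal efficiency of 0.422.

T_C ≈ 312 K

From η = 1 − T_C/T_H, T_C = T_H·(1 − η) = 540.00 × (1 − 0.422) = 312 K.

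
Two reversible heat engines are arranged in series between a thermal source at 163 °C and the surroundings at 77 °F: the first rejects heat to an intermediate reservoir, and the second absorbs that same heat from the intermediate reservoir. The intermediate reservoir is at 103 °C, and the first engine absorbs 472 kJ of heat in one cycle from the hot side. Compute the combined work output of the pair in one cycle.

T_H = 163 °C → 163 + 273.15 = 436.15 K.
T_C = 77 °F → (77 − 32) × 5/9 = 25.00 °C = 298.15 K.
Two reversible stages in series are equivalent to a single Carnot engine between T_H and T_C, so η_total = 1 − T_C/T_H = 1 − 298.15/436.15 = 0.3164.
W_total = η_total · Q_H = 0.3164 × 472 = 149.3 kJ.

W_total ≈ 149.3 kJ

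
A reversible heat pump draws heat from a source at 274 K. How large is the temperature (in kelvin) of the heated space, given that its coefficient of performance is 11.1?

T_H ≈ 301 K

COP_HP = T_H/(T_H − T_C) ⇒ T_H = T_C·COP_HP/(COP_HP − 1) = 274.00 × 11.1/(11.1 − 1) = 301 K.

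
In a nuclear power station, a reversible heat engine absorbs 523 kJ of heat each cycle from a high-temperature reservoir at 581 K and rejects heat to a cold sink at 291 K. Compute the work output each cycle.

W ≈ 261 kJ

η_rev = 1 − T_C/T_H = 1 − 291.00/581.00 = 0.4991.
W = η·Q_H = 0.4991 × 523 = 261 kJ.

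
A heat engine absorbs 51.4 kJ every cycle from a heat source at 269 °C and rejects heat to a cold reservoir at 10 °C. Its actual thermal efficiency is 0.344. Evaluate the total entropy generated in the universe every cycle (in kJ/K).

ΔS_univ ≈ 0.0243 kJ/K

T_H = 269 °C → 269 + 273.15 = 542.15 K.
T_C = 10 °C → 10 + 273.15 = 283.15 K.
W = η·Q_H = 0.344 × 51.4 = 17.68 kJ, so Q_C = Q_H − W = 33.72 kJ.
Reservoir entropy changes: ΔS_H = −Q_H/T_H = −51.4/542.15 = -0.09481 kJ/K and ΔS_C = +Q_C/T_C = 33.72/283.15 = 0.1191 kJ/K.
ΔS_univ = −Q_H/T_H + Q_C/T_C = 0.0243 kJ/K (> 0, since η = 0.344 < η_Carnot = 0.478).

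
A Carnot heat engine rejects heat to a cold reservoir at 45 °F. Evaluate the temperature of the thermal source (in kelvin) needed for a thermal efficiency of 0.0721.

T_H ≈ 302 K

T_C = 45 °F → (45 − 32) × 5/9 = 7.22 °C = 280.37 K.
From η = 1 − T_C/T_H, solving for T_H gives T_H = T_C/(1 − η) = 280.37/(1 − 0.0721) = 302 K.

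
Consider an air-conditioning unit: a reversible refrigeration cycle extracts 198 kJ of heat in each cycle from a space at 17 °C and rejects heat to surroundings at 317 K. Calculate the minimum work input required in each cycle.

T_C = 17 °C → 17 + 273.15 = 290.15 K.
COP_R = T_C/(T_H − T_C) = 290.15/26.85 = 10.8063.
W = Q_C/COP_R = 198/10.8063 = 18.3 kJ.

W_in ≈ 18.3 kJ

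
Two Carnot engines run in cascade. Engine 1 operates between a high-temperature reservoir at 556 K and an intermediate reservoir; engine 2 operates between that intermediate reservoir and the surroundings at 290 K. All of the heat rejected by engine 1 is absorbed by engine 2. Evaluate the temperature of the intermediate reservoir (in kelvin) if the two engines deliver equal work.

For reversible stages Q_m = Q_H·(T_m/T_H). Setting W₁ = Q_H(1 − T_m/T_H) equal to W₂ = Q_m(1 − T_C/T_m) = Q_H·(T_m − T_C)/T_H gives T_H − T_m = T_m − T_C, so T_m = (T_H + T_C)/2 = (556.00 + 290.00)/2 = 423 K.

T_m ≈ 423 K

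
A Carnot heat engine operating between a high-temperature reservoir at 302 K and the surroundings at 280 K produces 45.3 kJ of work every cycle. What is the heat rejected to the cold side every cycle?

η_rev = 1 − T_C/T_H = 1 − 280.00/302.00 = 0.0728.
Since Q_C/Q_H = T_C/T_H and Q_H = W/η, Q_C = W·T_C/(T_H − T_C) = 45.3 × 280.00/22.00 = 577 kJ.

Q_C ≈ 577 kJ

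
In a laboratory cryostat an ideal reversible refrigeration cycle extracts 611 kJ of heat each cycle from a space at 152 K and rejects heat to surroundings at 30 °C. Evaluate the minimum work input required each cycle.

W_in ≈ 608 kJ

T_H = 30 °C → 30 + 273.15 = 303.15 K.
COP_R = T_C/(T_H − T_C) = 152.00/151.15 = 1.0056.
W = Q_C/COP_R = 611/1.0056 = 608 kJ.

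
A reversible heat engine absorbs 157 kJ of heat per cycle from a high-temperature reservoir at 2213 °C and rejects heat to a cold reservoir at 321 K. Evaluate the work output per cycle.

T_H = 2213 °C → 2213 + 273.15 = 2486.15 K.
η_rev = 1 − T_C/T_H = 1 − 321.00/2486.15 = 0.8709.
W = η·Q_H = 0.8709 × 157 = 136.7 kJ.

W ≈ 136.7 kJ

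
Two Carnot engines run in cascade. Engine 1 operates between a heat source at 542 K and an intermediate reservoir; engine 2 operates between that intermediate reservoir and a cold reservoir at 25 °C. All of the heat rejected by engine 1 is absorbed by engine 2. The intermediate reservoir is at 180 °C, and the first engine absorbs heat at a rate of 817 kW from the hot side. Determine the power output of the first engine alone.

Ẇ₁ ≈ 133.9 kW

T_C = 25 °C → 25 + 273.15 = 298.15 K.
T_m = 180 °C → 180 + 273.15 = 453.15 K.
First-stage efficiency η₁ = 1 − T_m/T_H = 1 − 453.15/542.00 = 0.1639.
W₁ = η₁·Q_H = 0.1639 × 817 = 133.9 kW.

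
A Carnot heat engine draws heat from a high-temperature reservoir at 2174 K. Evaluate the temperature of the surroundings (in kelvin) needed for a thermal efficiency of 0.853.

T_C ≈ 320 K

From η = 1 − T_C/T_H, T_C = T_H·(1 − η) = 2174.00 × (1 − 0.853) = 320 K.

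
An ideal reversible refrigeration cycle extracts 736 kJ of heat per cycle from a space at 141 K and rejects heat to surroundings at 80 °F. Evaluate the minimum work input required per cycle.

W_in ≈ 829 kJ

T_H = 80 °F → (80 − 32) × 5/9 = 26.67 °C = 299.82 K.
Carnot COP: COP_R = T_C/(T_H − T_C) = 141.00/158.82 = 0.8878.
W = Q_C/COP_R = 736/0.8878 = 829 kJ.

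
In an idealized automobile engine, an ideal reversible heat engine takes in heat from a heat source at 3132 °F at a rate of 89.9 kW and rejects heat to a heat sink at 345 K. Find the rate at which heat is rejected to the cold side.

T_H = 3132 °F → (3132 − 32) × 5/9 = 1722.22 °C = 1995.37 K.
Carnot efficiency: η = 1 − T_C/T_H = 1 − 345.00/1995.37 = 0.8271.
For a reversible cycle Q_C/Q_H = T_C/T_H, so Q_C = 89.9 × 345.00/1995.37 = 15.5 kW.

Q̇_C ≈ 15.5 kW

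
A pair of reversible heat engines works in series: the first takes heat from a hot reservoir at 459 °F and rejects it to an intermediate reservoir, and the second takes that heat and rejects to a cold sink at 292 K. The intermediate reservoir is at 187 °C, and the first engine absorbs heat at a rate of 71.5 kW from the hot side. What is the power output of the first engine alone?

Ẇ₁ ≈ 7.04 kW

T_H = 459 °F → (459 − 32) × 5/9 = 237.22 °C = 510.37 K.
T_m = 187 °C → 187 + 273.15 = 460.15 K.
First-stage efficiency η₁ = 1 − T_m/T_H = 1 − 460.15/510.37 = 0.0984.
W₁ = η₁·Q_H = 0.0984 × 71.5 = 7.04 kW.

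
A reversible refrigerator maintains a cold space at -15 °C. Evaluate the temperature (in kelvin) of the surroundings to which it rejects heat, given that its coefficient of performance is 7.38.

T_H ≈ 293.1 K

T_C = -15 °C → -15 + 273.15 = 258.15 K.
COP_R = T_C/(T_H − T_C) ⇒ T_H = T_C·(1 + 1/COP_R) = 258.15 × (1 + 1/7.38) = 293.1 K.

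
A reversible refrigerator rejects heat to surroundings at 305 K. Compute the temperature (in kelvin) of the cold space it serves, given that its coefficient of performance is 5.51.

COP_R = T_C/(T_H − T_C) ⇒ T_C = T_H·COP_R/(1 + COP_R) = 305.00 × 5.51/(1 + 5.51) = 258 K.

T_C ≈ 258 K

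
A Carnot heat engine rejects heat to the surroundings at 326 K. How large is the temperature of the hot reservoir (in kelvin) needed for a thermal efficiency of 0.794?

From η = 1 − T_C/T_H, solving for T_H gives T_H = T_C/(1 − η) = 326.00/(1 − 0.794) = 1580 K.

T_H ≈ 1580 K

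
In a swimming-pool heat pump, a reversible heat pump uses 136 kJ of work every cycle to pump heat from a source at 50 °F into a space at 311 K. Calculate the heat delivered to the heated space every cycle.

T_C = 50 °F → (50 − 32) × 5/9 = 10.00 °C = 283.15 K.
Reversible heating COP: COP_HP = T_H/(T_H − T_C) = 311.00/27.85 = 11.1670.
Q_H = COP_HP · W = 11.1670 × 136 = 1519 kJ.

Q_H ≈ 1519 kJ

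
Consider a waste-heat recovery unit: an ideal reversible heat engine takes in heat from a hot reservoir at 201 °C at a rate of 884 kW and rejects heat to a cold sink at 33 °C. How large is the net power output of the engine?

T_H = 201 °C → 201 + 273.15 = 474.15 K.
T_C = 33 °C → 33 + 273.15 = 306.15 K.
For a reversible engine, η = 1 − T_C/T_H = 1 − 306.15/474.15 = 0.3543.
W = η·Q_H = 0.3543 × 884 = 313.2 kW.

Ẇ ≈ 313.2 kW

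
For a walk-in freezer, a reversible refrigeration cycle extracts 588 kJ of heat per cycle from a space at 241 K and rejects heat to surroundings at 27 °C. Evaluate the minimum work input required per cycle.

W_in ≈ 144.3 kJ

T_H = 27 °C → 27 + 273.15 = 300.15 K.
COP_R = T_C/(T_H − T_C) = 241.00/59.15 = 4.0744.
W = Q_C/COP_R = 588/4.0744 = 144.3 kJ.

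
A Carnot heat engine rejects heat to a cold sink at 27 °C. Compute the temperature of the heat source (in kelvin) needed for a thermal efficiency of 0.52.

T_C = 27 °C → 27 + 273.15 = 300.15 K.
From η = 1 − T_C/T_H, solving for T_H gives T_H = T_C/(1 − η) = 300.15/(1 − 0.52) = 625 K.

T_H ≈ 625 K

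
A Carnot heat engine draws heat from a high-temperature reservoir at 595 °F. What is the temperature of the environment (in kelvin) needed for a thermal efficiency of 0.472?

T_H = 595 °F → (595 − 32) × 5/9 = 312.78 °C = 585.93 K.
From η = 1 − T_C/T_H, T_C = T_H·(1 − η) = 585.93 × (1 − 0.472) = 309.4 K.

T_C ≈ 309.4 K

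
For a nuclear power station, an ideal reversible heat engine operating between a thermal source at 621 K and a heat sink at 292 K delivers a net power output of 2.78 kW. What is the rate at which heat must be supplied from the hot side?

Q̇_H ≈ 5.25 kW

For a reversible engine, η = 1 − T_C/T_H = 1 − 292.00/621.00 = 0.5298.
Q_H = W/η = 2.78/0.5298 = 5.25 kW.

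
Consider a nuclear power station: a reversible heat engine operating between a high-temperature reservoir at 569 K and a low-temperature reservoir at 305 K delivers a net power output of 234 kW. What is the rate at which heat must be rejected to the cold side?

Since the cycle is reversible, η = 1 − T_C/T_H = 1 − 305.00/569.00 = 0.4640.
Since Q_C/Q_H = T_C/T_H and Q_H = W/η, Q_C = W·T_C/(T_H − T_C) = 234 × 305.00/264.00 = 270.3 kW.

Q̇_C ≈ 270.3 kW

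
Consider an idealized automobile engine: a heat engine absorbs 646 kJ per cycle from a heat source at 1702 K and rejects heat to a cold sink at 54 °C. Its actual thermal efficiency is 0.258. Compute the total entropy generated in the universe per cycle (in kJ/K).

ΔS_univ ≈ 1.086 kJ/K

T_C = 54 °C → 54 + 273.15 = 327.15 K.
W = η·Q_H = 0.258 × 646 = 166.7 kJ, so Q_C = Q_H − W = 479.3 kJ.
Reservoir entropy changes: ΔS_H = −Q_H/T_H = −646/1702.00 = -0.3796 kJ/K and ΔS_C = +Q_C/T_C = 479.3/327.15 = 1.465 kJ/K.
ΔS_univ = −Q_H/T_H + Q_C/T_C = 1.086 kJ/K (> 0, since η = 0.258 < η_Carnot = 0.808).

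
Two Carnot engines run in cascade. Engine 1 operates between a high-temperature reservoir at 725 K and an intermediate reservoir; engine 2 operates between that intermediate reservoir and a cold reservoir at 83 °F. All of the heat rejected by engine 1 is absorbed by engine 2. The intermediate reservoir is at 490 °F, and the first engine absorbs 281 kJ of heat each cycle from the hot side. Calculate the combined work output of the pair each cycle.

W_total ≈ 164 kJ

T_C = 83 °F → (83 − 32) × 5/9 = 28.33 °C = 301.48 K.
Two reversible stages in series are equivalent to a single Carnot engine between T_H and T_C, so η_total = 1 − T_C/T_H = 1 − 301.48/725.00 = 0.5842.
W_total = η_total · Q_H = 0.5842 × 281 = 164 kJ.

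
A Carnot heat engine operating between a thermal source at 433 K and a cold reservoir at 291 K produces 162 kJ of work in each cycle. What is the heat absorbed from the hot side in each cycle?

For a reversible engine, η = 1 − T_C/T_H = 1 − 291.00/433.00 = 0.3279.
Q_H = W/η = 162/0.3279 = 494 kJ.

Q_H ≈ 494 kJ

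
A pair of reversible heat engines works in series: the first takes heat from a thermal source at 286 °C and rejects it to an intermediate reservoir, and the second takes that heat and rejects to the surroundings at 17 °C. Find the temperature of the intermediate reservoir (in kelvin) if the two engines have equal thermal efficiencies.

T_H = 286 °C → 286 + 273.15 = 559.15 K.
T_C = 17 °C → 17 + 273.15 = 290.15 K.
Equal efficiencies require 1 − T_m/T_H = 1 − T_C/T_m, i.e. T_m/T_H = T_C/T_m, so T_m = √(T_H·T_C) = √(559.15 × 290.15) = 402.8 K.

T_m ≈ 402.8 K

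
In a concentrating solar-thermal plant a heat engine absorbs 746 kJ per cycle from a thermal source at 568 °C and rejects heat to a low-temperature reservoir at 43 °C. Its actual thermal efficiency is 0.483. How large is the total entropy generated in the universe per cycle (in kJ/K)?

ΔS_univ ≈ 0.3331 kJ/K

T_H = 568 °C → 568 + 273.15 = 841.15 K.
T_C = 43 °C → 43 + 273.15 = 316.15 K.
W = η·Q_H = 0.483 × 746 = 360.3 kJ, so Q_C = Q_H − W = 385.7 kJ.
Entropy balance on the reservoirs: −Q_H/T_H = -0.8869 kJ/K, +Q_C/T_C = 1.220 kJ/K.
ΔS_univ = −Q_H/T_H + Q_C/T_C = 0.3331 kJ/K (> 0, since η = 0.483 < η_Carnot = 0.624).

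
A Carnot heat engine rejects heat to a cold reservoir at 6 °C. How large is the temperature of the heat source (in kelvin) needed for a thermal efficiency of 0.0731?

T_H ≈ 301.2 K

T_C = 6 °C → 6 + 273.15 = 279.15 K.
From η = 1 − T_C/T_H, solving for T_H gives T_H = T_C/(1 − η) = 279.15/(1 − 0.0731) = 301.2 K.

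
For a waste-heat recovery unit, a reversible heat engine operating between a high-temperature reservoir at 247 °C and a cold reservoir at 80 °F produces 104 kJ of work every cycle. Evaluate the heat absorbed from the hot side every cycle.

Q_H ≈ 245.5 kJ

T_H = 247 °C → 247 + 273.15 = 520.15 K.
T_C = 80 °F → (80 − 32) × 5/9 = 26.67 °C = 299.82 K.
Since the cycle is reversible, η = 1 − T_C/T_H = 1 − 299.82/520.15 = 0.4236.
Q_H = W/η = 104/0.4236 = 245.5 kJ.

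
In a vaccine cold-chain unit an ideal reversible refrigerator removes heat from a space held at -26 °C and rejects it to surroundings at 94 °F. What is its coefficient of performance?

COP_R ≈ 4.09

T_H = 94 °F → (94 − 32) × 5/9 = 34.44 °C = 307.59 K.
T_C = -26 °C → -26 + 273.15 = 247.15 K.
The reversible coefficient of performance is COP_R = T_C/(T_H − T_C) = 247.15/(307.59 − 247.15) = 4.09.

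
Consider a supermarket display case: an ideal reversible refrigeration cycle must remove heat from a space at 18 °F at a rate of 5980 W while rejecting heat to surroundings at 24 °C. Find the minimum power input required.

T_H = 24 °C → 24 + 273.15 = 297.15 K.
T_C = 18 °F → (18 − 32) × 5/9 = -7.78 °C = 265.37 K.
Carnot COP: COP_R = T_C/(T_H − T_C) = 265.37/31.78 = 8.3509.
W = Q_C/COP_R = 5980/8.3509 = 716.1 W.

Ẇ_in ≈ 716.1 W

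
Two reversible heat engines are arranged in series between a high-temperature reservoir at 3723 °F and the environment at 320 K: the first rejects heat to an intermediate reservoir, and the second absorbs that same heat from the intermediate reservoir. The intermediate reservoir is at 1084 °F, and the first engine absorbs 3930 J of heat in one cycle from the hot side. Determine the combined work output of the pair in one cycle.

T_H = 3723 °F → (3723 − 32) × 5/9 = 2050.56 °C = 2323.71 K.
Two reversible stages in series are equivalent to a single Carnot engine between T_H and T_C, so η_total = 1 − T_C/T_H = 1 − 320.00/2323.71 = 0.8623.
W_total = η_total · Q_H = 0.8623 × 3930 = 3389 J.

W_total ≈ 3389 J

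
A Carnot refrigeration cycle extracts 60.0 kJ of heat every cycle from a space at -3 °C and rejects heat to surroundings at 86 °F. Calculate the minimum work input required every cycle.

W_in ≈ 7.33 kJ

T_H = 86 °F → (86 − 32) × 5/9 = 30.00 °C = 303.15 K.
T_C = -3 °C → -3 + 273.15 = 270.15 K.
For a reversible refrigerator, COP_R = T_C/(T_H − T_C) = 270.15/33.00 = 8.1864.
W = Q_C/COP_R = 60.0/8.1864 = 7.33 kJ.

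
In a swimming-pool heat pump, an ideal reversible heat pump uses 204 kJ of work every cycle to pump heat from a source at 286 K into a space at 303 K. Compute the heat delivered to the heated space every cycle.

The Carnot heat-pump COP is COP_HP = T_H/(T_H − T_C) = 303.00/17.00 = 17.8235.
Q_H = COP_HP · W = 17.8235 × 204 = 3640 kJ.

Q_H ≈ 3640 kJ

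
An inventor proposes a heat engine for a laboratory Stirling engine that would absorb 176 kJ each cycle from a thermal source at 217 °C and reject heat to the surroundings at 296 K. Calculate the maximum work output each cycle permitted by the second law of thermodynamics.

T_H = 217 °C → 217 + 273.15 = 490.15 K.
The second-law ceiling is the Carnot efficiency, η_max = 1 − T_C/T_H = 1 − 296.00/490.15 = 0.3961.
W_max = η_max · Q_H = 0.3961 × 176 = 69.7 kJ.

W_max ≈ 69.7 kJ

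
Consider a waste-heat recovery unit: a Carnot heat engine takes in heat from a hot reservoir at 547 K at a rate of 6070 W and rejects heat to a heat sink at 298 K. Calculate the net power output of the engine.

η_rev = 1 − T_C/T_H = 1 − 298.00/547.00 = 0.4552.
W = η·Q_H = 0.4552 × 6070 = 2760 W.

Ẇ ≈ 2760 W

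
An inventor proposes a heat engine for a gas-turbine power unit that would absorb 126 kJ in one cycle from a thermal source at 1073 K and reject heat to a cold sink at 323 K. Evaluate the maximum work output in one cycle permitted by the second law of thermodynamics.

The upper bound on efficiency is η_max = 1 − T_C/T_H = 1 − 323.00/1073.00 = 0.6990.
W_max = η_max · Q_H = 0.6990 × 126 = 88.07 kJ.

W_max ≈ 88.07 kJ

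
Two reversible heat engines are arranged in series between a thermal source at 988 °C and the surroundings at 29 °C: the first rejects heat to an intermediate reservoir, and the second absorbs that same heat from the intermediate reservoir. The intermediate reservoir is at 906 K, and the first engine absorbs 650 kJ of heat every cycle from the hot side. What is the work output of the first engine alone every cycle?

T_H = 988 °C → 988 + 273.15 = 1261.15 K.
T_C = 29 °C → 29 + 273.15 = 302.15 K.
First-stage efficiency η₁ = 1 − T_m/T_H = 1 − 906.00/1261.15 = 0.2816.
W₁ = η₁·Q_H = 0.2816 × 650 = 183 kJ.

W₁ ≈ 183 kJ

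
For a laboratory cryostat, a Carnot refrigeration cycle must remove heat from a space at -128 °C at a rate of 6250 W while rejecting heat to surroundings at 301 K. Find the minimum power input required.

T_C = -128 °C → -128 + 273.15 = 145.15 K.
The reversible coefficient of performance is COP_R = T_C/(T_H − T_C) = 145.15/155.85 = 0.9313.
W = Q_C/COP_R = 6250/0.9313 = 6711 W.

Ẇ_in ≈ 6711 W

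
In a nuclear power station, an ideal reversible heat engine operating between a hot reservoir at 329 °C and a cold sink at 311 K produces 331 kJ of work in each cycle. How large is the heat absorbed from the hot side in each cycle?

Q_H ≈ 685 kJ

T_H = 329 °C → 329 + 273.15 = 602.15 K.
The Carnot efficiency is η = 1 − T_C/T_H = 1 − 311.00/602.15 = 0.4835.
Q_H = W/η = 331/0.4835 = 685 kJ.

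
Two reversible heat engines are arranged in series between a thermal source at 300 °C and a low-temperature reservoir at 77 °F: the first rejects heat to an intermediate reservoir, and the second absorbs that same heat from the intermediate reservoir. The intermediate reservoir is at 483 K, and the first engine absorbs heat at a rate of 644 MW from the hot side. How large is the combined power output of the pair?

Ẇ_total ≈ 309 MW

T_H = 300 °C → 300 + 273.15 = 573.15 K.
T_C = 77 °F → (77 − 32) × 5/9 = 25.00 °C = 298.15 K.
Two reversible stages in series are equivalent to a single Carnot engine between T_H and T_C, so η_total = 1 − T_C/T_H = 1 − 298.15/573.15 = 0.4798.
W_total = η_total · Q_H = 0.4798 × 644 = 309 MW.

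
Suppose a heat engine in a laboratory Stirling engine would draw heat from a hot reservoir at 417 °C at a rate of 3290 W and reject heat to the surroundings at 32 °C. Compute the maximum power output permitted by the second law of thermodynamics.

Ẇ_max ≈ 1840 W

T_H = 417 °C → 417 + 273.15 = 690.15 K.
T_C = 32 °C → 32 + 273.15 = 305.15 K.
The upper bound on efficiency is η_max = 1 − T_C/T_H = 1 − 305.15/690.15 = 0.5578.
W_max = η_max · Q_H = 0.5578 × 3290 = 1840 W.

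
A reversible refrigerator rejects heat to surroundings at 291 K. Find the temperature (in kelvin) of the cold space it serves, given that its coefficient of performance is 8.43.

COP_R = T_C/(T_H − T_C) ⇒ T_C = T_H·COP_R/(1 + COP_R) = 291.00 × 8.43/(1 + 8.43) = 260.1 K.

T_C ≈ 260.1 K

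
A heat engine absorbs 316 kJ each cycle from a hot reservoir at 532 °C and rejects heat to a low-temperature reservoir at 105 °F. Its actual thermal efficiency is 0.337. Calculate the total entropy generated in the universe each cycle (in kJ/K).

T_H = 532 °C → 532 + 273.15 = 805.15 K.
T_C = 105 °F → (105 − 32) × 5/9 = 40.56 °C = 313.71 K.
W = η·Q_H = 0.337 × 316 = 106.5 kJ, so Q_C = Q_H − W = 209.5 kJ.
Entropy balance on the reservoirs: −Q_H/T_H = -0.3925 kJ/K, +Q_C/T_C = 0.6678 kJ/K.
ΔS_univ = −Q_H/T_H + Q_C/T_C = 0.275 kJ/K (> 0, since η = 0.337 < η_Carnot = 0.610).

ΔS_univ ≈ 0.275 kJ/K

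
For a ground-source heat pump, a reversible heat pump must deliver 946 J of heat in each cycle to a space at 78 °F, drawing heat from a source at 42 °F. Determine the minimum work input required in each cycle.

T_H = 78 °F → (78 − 32) × 5/9 = 25.56 °C = 298.71 K.
T_C = 42 °F → (42 − 32) × 5/9 = 5.56 °C = 278.71 K.
For a reversible heat pump, COP_HP = T_H/(T_H − T_C) = 298.71/20.00 = 14.9353.
W = Q_H/COP_HP = 946/14.9353 = 63.3 J.

W_in ≈ 63.3 J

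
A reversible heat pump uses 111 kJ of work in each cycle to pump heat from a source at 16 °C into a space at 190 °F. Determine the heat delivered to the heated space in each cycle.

T_H = 190 °F → (190 − 32) × 5/9 = 87.78 °C = 360.93 K.
T_C = 16 °C → 16 + 273.15 = 289.15 K.
COP_HP = T_H/(T_H − T_C) = 360.93/71.78 = 5.0284.
Q_H = COP_HP · W = 5.0284 × 111 = 558 kJ.

Q_H ≈ 558 kJ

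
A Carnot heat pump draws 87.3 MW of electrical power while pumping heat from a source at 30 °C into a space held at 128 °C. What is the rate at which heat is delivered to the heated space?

Q̇_H ≈ 357 MW

T_H = 128 °C → 128 + 273.15 = 401.15 K.
T_C = 30 °C → 30 + 273.15 = 303.15 K.
COP_HP = T_H/(T_H − T_C) = 401.15/98.00 = 4.0934.
Q_H = COP_HP · W = 4.0934 × 87.3 = 357 MW.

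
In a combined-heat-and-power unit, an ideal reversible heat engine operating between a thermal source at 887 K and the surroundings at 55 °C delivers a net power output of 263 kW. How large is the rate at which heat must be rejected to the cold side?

T_C = 55 °C → 55 + 273.15 = 328.15 K.
Since the cycle is reversible, η = 1 − T_C/T_H = 1 − 328.15/887.00 = 0.6300.
Since Q_C/Q_H = T_C/T_H and Q_H = W/η, Q_C = W·T_C/(T_H − T_C) = 263 × 328.15/558.85 = 154 kW.

Q̇_C ≈ 154 kW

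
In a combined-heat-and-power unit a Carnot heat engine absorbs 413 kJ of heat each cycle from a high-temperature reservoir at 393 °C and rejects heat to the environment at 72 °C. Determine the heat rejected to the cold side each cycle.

Q_C ≈ 214 kJ

T_H = 393 °C → 393 + 273.15 = 666.15 K.
T_C = 72 °C → 72 + 273.15 = 345.15 K.
Carnot efficiency: η = 1 − T_C/T_H = 1 − 345.15/666.15 = 0.4819.
For a reversible cycle Q_C/Q_H = T_C/T_H, so Q_C = 413 × 345.15/666.15 = 214 kJ.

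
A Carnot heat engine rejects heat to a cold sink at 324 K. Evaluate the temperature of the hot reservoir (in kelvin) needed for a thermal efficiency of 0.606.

From η = 1 − T_C/T_H, solving for T_H gives T_H = T_C/(1 − η) = 324.00/(1 − 0.606) = 822.3 K.

T_H ≈ 822.3 K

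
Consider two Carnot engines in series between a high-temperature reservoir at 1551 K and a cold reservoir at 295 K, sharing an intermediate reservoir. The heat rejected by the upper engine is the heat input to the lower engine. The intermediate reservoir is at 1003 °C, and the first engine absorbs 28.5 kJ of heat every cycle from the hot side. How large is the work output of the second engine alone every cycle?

W₂ ≈ 18.03 kJ

T_m = 1003 °C → 1003 + 273.15 = 1276.15 K.
Heat entering the second stage: Q_m = Q_H·(T_m/T_H) = 28.5 × 1276.15/1551.00 = 23.45 kJ.
Second-stage efficiency η₂ = 1 − T_C/T_m = 1 − 295.00/1276.15 = 0.7688, so W₂ = η₂·Q_m = 18.03 kJ.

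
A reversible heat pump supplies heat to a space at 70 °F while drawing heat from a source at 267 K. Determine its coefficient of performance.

COP_HP ≈ 10.8

T_H = 70 °F → (70 − 32) × 5/9 = 21.11 °C = 294.26 K.
Reversible heating COP: COP_HP = T_H/(T_H − T_C) = 294.26/(294.26 − 267.00) = 10.8.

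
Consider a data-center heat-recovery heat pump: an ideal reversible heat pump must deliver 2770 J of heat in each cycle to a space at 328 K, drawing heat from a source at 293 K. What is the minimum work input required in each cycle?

For a reversible heat pump, COP_HP = T_H/(T_H − T_C) = 328.00/35.00 = 9.3714.
W = Q_H/COP_HP = 2770/9.3714 = 296 J.

W_in ≈ 296 J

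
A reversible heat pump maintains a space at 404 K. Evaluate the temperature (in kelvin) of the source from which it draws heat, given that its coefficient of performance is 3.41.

COP_HP = T_H/(T_H − T_C) ⇒ T_C = T_H·(COP_HP − 1)/COP_HP = 404.00 × (3.41 − 1)/3.41 = 286 K.

T_C ≈ 286 K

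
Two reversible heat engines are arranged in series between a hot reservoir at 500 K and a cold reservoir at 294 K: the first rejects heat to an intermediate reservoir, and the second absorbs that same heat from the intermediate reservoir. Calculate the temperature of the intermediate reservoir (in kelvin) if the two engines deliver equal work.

T_m ≈ 397 K

For reversible stages Q_m = Q_H·(T_m/T_H). Setting W₁ = Q_H(1 − T_m/T_H) equal to W₂ = Q_m(1 − T_C/T_m) = Q_H·(T_m − T_C)/T_H gives T_H − T_m = T_m − T_C, so T_m = (T_H + T_C)/2 = (500.00 + 294.00)/2 = 397 K.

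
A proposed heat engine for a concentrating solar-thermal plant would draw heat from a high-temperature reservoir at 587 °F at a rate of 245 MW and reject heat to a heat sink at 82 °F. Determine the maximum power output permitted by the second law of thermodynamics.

Ẇ_max ≈ 118 MW

T_H = 587 °F → (587 − 32) × 5/9 = 308.33 °C = 581.48 K.
T_C = 82 °F → (82 − 32) × 5/9 = 27.78 °C = 300.93 K.
No engine can exceed the Carnot limit: η_max = 1 − T_C/T_H = 1 − 300.93/581.48 = 0.4825.
W_max = η_max · Q_H = 0.4825 × 245 = 118 MW.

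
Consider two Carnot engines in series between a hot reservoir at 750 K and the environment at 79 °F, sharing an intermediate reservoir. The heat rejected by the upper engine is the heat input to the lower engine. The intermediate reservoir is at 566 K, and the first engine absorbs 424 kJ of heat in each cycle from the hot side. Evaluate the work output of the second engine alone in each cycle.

T_C = 79 °F → (79 − 32) × 5/9 = 26.11 °C = 299.26 K.
Heat entering the second stage: Q_m = Q_H·(T_m/T_H) = 424 × 566.00/750.00 = 320.0 kJ.
Second-stage efficiency η₂ = 1 − T_C/T_m = 1 − 299.26/566.00 = 0.4713, so W₂ = η₂·Q_m = 150.8 kJ.

W₂ ≈ 150.8 kJ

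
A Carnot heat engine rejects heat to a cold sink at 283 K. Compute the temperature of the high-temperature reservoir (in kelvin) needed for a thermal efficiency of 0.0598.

From η = 1 − T_C/T_H, solving for T_H gives T_H = T_C/(1 − η) = 283.00/(1 − 0.0598) = 301.0 K.

T_H ≈ 301.0 K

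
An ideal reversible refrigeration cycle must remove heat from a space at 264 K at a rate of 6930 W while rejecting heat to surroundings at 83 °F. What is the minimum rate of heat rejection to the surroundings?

Q̇_H ≈ 7914 W

T_H = 83 °F → (83 − 32) × 5/9 = 28.33 °C = 301.48 K.
For a reversible cycle Q_H/Q_C = T_H/T_C, so Q_H = Q_C·T_H/T_C = 6930 × 301.48/264.00 = 7914 W.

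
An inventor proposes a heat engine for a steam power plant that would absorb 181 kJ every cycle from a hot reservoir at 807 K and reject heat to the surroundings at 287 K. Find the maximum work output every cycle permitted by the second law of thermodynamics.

W_max ≈ 117 kJ

The upper bound on efficiency is η_max = 1 − T_C/T_H = 1 − 287.00/807.00 = 0.6444.
W_max = η_max · Q_H = 0.6444 × 181 = 117 kJ.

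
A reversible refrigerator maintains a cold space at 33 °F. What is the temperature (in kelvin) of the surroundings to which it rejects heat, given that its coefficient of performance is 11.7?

T_H ≈ 297 K

T_C = 33 °F → (33 − 32) × 5/9 = 0.56 °C = 273.71 K.
COP_R = T_C/(T_H − T_C) ⇒ T_H = T_C·(1 + 1/COP_R) = 273.71 × (1 + 1/11.7) = 297 K.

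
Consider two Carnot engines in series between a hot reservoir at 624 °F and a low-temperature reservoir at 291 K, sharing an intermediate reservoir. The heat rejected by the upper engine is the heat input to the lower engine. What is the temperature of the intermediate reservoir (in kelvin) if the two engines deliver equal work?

T_H = 624 °F → (624 − 32) × 5/9 = 328.89 °C = 602.04 K.
For reversible stages Q_m = Q_H·(T_m/T_H). Setting W₁ = Q_H(1 − T_m/T_H) equal to W₂ = Q_m(1 − T_C/T_m) = Q_H·(T_m − T_C)/T_H gives T_H − T_m = T_m − T_C, so T_m = (T_H + T_C)/2 = (602.04 + 291.00)/2 = 447 K.

T_m ≈ 447 K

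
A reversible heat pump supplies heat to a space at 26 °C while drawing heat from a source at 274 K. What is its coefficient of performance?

T_H = 26 °C → 26 + 273.15 = 299.15 K.
COP_HP = T_H/(T_H − T_C) = 299.15/(299.15 − 274.00) = 11.89.

COP_HP ≈ 11.89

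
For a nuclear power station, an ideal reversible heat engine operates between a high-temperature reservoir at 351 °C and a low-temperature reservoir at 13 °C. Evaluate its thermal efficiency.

η ≈ 0.542

T_H = 351 °C → 351 + 273.15 = 624.15 K.
T_C = 13 °C → 13 + 273.15 = 286.15 K.
Carnot efficiency: η = 1 − T_C/T_H = 1 − 286.15/624.15 = 0.542.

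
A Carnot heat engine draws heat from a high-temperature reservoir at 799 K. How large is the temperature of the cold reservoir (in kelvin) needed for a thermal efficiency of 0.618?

T_C ≈ 305 K

From η = 1 − T_C/T_H, T_C = T_H·(1 − η) = 799.00 × (1 − 0.618) = 305 K.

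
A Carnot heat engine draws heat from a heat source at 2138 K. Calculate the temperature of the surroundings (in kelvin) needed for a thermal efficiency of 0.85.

T_C ≈ 320.7 K

From η = 1 − T_C/T_H, T_C = T_H·(1 − η) = 2138.00 × (1 − 0.85) = 320.7 K.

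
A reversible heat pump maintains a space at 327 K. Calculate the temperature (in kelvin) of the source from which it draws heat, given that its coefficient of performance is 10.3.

COP_HP = T_H/(T_H − T_C) ⇒ T_C = T_H·(COP_HP − 1)/COP_HP = 327.00 × (10.3 − 1)/10.3 = 295.3 K.

T_C ≈ 295.3 K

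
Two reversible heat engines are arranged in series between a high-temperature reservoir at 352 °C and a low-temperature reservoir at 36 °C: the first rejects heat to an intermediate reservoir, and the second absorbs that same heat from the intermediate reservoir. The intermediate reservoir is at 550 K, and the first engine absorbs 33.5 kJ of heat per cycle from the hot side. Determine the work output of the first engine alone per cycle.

W₁ ≈ 4.03 kJ

T_H = 352 °C → 352 + 273.15 = 625.15 K.
T_C = 36 °C → 36 + 273.15 = 309.15 K.
First-stage efficiency η₁ = 1 − T_m/T_H = 1 − 550.00/625.15 = 0.1202.
W₁ = η₁·Q_H = 0.1202 × 33.5 = 4.03 kJ.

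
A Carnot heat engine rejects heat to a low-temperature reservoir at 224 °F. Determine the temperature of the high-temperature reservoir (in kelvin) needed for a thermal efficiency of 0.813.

T_H ≈ 2031 K

T_C = 224 °F → (224 − 32) × 5/9 = 106.67 °C = 379.82 K.
From η = 1 − T_C/T_H, solving for T_H gives T_H = T_C/(1 − η) = 379.82/(1 − 0.813) = 2031 K.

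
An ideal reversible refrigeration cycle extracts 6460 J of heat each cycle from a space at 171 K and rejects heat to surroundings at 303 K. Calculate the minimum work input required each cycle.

W_in ≈ 4990 J

For a reversible refrigerator, COP_R = T_C/(T_H − T_C) = 171.00/132.00 = 1.2955.
W = Q_C/COP_R = 6460/1.2955 = 4990 J.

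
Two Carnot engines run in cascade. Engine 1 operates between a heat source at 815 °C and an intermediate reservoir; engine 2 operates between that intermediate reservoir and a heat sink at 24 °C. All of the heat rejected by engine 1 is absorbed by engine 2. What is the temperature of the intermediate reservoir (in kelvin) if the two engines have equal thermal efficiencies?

T_m ≈ 569 K

T_H = 815 °C → 815 + 273.15 = 1088.15 K.
T_C = 24 °C → 24 + 273.15 = 297.15 K.
Equal efficiencies require 1 − T_m/T_H = 1 − T_C/T_m, i.e. T_m/T_H = T_C/T_m, so T_m = √(T_H·T_C) = √(1088.15 × 297.15) = 569 K.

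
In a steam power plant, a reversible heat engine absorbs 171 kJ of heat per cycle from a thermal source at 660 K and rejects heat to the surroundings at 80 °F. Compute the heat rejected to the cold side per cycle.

T_C = 80 °F → (80 − 32) × 5/9 = 26.67 °C = 299.82 K.
η_rev = 1 − T_C/T_H = 1 − 299.82/660.00 = 0.5457.
For a reversible cycle Q_C/Q_H = T_C/T_H, so Q_C = 171 × 299.82/660.00 = 77.68 kJ.

Q_C ≈ 77.68 kJ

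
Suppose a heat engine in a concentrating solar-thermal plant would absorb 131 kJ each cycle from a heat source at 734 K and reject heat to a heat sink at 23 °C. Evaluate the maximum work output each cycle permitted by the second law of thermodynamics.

T_C = 23 °C → 23 + 273.15 = 296.15 K.
No engine can exceed the Carnot limit: η_max = 1 − T_C/T_H = 1 − 296.15/734.00 = 0.5965.
W_max = η_max · Q_H = 0.5965 × 131 = 78.14 kJ.

W_max ≈ 78.14 kJ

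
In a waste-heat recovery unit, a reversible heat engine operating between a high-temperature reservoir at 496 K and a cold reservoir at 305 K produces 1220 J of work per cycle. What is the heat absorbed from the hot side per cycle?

Q_H ≈ 3168 J

Since the cycle is reversible, η = 1 − T_C/T_H = 1 − 305.00/496.00 = 0.3851.
Q_H = W/η = 1220/0.3851 = 3168 J.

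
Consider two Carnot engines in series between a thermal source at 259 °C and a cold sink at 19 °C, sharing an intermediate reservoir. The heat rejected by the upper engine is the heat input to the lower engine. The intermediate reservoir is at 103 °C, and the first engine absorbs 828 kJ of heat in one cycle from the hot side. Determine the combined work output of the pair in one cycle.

T_H = 259 °C → 259 + 273.15 = 532.15 K.
T_C = 19 °C → 19 + 273.15 = 292.15 K.
Two reversible stages in series are equivalent to a single Carnot engine between T_H and T_C, so η_total = 1 − T_C/T_H = 1 − 292.15/532.15 = 0.4510.
W_total = η_total · Q_H = 0.4510 × 828 = 373 kJ.

W_total ≈ 373 kJ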